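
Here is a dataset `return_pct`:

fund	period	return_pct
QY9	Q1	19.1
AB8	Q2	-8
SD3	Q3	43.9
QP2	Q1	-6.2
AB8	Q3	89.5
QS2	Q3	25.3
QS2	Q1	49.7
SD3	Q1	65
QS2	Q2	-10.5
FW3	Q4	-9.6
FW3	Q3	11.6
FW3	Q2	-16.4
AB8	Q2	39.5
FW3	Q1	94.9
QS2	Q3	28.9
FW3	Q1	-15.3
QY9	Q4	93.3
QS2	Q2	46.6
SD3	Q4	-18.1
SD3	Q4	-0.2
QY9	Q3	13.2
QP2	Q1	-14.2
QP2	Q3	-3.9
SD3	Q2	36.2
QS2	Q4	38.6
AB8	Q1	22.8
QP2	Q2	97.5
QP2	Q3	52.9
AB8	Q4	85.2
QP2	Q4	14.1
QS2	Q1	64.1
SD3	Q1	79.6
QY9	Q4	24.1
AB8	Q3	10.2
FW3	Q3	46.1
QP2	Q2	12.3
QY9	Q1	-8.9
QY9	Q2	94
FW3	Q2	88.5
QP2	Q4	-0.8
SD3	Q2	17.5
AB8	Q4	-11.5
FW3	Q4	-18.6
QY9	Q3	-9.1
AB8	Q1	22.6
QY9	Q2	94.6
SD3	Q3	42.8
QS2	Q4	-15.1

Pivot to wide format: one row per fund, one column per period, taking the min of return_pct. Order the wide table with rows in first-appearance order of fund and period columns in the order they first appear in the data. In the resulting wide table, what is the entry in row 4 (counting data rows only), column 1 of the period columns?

With rows in first-appearance order of fund, row 4 is fund=QP2. period columns in first-appearance order: Q1, Q2, Q3, Q4; column 1 is Q1.
Long rows with fund=QP2, period=Q1: min(-6.2, -14.2) = -14.2.

-14.2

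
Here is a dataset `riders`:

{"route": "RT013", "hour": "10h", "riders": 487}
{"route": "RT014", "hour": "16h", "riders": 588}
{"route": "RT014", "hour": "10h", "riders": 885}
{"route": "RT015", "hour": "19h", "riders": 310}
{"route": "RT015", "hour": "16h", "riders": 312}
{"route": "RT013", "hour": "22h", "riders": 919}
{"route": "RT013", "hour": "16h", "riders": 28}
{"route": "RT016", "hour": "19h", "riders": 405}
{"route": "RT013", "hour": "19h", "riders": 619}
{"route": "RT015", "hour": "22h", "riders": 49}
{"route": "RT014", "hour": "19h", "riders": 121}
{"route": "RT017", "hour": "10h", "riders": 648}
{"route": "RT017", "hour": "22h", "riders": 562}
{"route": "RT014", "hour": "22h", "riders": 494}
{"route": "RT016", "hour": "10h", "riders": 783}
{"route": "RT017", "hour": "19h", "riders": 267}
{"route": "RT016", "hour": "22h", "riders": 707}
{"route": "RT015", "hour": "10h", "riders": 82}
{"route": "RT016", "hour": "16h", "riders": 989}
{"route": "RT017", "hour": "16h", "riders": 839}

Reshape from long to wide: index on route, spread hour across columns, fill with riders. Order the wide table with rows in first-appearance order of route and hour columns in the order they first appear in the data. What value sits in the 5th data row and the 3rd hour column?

267

With rows in first-appearance order of route, row 5 is route=RT017. hour columns in first-appearance order: 10h, 16h, 19h, 22h; column 3 is 19h.
Long rows with route=RT017, hour=19h: riders = 267.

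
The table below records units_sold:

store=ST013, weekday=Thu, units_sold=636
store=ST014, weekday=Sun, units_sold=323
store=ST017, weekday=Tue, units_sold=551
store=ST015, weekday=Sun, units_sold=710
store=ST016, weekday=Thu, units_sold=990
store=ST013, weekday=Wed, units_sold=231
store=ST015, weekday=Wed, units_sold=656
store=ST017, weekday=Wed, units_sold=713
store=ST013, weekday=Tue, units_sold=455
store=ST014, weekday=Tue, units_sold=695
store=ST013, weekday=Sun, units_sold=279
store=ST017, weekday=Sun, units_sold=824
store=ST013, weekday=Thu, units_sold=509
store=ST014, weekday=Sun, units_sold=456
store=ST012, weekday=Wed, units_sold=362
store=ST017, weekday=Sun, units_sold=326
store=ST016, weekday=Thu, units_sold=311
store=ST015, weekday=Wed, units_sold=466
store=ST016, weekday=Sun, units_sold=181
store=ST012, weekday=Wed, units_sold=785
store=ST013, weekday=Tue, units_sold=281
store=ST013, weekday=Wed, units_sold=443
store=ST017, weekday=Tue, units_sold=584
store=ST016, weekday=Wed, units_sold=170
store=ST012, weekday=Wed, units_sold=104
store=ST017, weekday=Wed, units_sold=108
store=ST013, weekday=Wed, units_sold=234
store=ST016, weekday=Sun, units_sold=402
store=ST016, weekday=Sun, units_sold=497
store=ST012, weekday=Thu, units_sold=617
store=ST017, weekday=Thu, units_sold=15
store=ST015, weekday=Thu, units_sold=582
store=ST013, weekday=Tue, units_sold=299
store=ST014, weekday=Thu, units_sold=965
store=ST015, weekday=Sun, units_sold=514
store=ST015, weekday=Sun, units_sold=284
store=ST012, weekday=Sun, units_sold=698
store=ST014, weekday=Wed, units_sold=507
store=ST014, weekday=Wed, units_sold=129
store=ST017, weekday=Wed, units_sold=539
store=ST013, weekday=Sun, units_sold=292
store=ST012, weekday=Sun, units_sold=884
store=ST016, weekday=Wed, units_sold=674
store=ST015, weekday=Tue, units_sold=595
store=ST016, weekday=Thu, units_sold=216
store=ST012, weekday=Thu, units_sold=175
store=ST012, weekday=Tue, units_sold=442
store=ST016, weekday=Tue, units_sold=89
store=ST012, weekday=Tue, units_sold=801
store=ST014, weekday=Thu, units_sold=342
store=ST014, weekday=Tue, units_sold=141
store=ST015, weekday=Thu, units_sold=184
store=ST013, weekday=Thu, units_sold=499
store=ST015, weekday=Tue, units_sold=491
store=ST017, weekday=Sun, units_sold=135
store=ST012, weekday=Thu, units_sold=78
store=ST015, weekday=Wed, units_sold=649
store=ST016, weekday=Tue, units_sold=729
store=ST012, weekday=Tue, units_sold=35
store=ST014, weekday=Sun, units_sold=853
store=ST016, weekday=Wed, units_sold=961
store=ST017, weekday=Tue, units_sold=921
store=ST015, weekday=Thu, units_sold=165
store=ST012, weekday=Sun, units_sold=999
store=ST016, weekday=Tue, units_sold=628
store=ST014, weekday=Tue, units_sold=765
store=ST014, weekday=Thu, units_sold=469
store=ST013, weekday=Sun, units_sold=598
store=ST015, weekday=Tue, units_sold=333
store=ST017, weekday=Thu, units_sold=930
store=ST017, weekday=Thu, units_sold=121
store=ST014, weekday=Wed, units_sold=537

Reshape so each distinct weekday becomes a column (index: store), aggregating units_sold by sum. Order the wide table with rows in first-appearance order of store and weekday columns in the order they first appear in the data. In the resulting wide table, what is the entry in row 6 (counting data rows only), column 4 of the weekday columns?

1251

With rows in first-appearance order of store, row 6 is store=ST012. weekday columns in first-appearance order: Thu, Sun, Tue, Wed; column 4 is Wed.
Long rows with store=ST012, weekday=Wed: 362 + 785 + 104 = 1251.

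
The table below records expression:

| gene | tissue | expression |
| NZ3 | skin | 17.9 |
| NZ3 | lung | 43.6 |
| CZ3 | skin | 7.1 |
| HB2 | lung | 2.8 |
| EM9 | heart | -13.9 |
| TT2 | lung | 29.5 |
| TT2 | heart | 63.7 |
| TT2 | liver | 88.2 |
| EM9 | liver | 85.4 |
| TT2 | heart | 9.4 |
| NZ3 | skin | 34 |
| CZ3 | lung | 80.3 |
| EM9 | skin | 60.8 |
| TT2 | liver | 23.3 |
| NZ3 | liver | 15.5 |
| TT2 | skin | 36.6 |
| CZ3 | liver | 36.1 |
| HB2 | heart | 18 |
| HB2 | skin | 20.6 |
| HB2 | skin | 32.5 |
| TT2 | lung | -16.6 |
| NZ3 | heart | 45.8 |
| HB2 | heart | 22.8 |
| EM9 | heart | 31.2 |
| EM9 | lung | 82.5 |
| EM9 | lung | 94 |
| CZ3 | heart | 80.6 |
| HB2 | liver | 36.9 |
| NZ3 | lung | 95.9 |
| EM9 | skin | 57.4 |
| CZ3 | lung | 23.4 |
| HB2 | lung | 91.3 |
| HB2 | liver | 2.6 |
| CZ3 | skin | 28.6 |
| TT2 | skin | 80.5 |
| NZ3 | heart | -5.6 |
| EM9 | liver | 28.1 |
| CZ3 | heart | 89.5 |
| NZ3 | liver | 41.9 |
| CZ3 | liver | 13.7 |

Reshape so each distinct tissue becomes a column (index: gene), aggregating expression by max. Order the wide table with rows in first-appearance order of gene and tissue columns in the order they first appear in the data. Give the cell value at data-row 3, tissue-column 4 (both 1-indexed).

With rows in first-appearance order of gene, row 3 is gene=HB2. tissue columns in first-appearance order: skin, lung, heart, liver; column 4 is liver.
Long rows with gene=HB2, tissue=liver: max(36.9, 2.6) = 36.9.

36.9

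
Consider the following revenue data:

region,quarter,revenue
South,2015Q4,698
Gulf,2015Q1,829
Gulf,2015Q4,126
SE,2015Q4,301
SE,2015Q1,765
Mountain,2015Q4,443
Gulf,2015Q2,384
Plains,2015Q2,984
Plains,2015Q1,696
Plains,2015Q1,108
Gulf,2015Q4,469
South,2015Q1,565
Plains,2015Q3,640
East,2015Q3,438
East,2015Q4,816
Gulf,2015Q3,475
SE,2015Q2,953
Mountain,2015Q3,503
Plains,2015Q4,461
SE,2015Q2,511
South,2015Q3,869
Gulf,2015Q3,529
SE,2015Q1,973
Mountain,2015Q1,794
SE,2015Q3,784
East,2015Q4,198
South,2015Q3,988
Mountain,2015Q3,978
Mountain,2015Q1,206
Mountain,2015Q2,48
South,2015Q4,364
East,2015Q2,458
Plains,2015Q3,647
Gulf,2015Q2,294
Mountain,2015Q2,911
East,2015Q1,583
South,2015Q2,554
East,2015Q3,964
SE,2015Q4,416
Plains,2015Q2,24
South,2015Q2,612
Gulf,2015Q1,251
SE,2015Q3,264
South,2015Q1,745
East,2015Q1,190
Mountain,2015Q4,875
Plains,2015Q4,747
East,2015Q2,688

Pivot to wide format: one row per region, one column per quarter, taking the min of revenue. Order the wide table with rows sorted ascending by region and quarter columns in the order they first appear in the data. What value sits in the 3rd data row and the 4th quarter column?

503

With rows sorted ascending by region, row 3 is region=Mountain. quarter columns in first-appearance order: 2015Q4, 2015Q1, 2015Q2, 2015Q3; column 4 is 2015Q3.
Long rows with region=Mountain, quarter=2015Q3: min(503, 978) = 503.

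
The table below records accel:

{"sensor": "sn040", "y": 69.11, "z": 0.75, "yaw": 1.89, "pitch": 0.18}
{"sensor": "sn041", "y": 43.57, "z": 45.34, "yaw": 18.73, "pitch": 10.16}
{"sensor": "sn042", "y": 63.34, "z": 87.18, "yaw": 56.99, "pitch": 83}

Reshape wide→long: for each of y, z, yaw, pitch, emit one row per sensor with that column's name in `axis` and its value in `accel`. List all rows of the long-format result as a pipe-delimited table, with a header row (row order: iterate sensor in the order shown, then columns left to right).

| sensor | axis | accel |
| sn040 | y | 69.11 |
| sn040 | z | 0.75 |
| sn040 | yaw | 1.89 |
| sn040 | pitch | 0.18 |
| sn041 | y | 43.57 |
| sn041 | z | 45.34 |
| sn041 | yaw | 18.73 |
| sn041 | pitch | 10.16 |
| sn042 | y | 63.34 |
| sn042 | z | 87.18 |
| sn042 | yaw | 56.99 |
| sn042 | pitch | 83 |

Each (sensor, column) pair becomes one row: 3 × 4 = 12 rows.
For example, (sn040, y) → accel=69.11.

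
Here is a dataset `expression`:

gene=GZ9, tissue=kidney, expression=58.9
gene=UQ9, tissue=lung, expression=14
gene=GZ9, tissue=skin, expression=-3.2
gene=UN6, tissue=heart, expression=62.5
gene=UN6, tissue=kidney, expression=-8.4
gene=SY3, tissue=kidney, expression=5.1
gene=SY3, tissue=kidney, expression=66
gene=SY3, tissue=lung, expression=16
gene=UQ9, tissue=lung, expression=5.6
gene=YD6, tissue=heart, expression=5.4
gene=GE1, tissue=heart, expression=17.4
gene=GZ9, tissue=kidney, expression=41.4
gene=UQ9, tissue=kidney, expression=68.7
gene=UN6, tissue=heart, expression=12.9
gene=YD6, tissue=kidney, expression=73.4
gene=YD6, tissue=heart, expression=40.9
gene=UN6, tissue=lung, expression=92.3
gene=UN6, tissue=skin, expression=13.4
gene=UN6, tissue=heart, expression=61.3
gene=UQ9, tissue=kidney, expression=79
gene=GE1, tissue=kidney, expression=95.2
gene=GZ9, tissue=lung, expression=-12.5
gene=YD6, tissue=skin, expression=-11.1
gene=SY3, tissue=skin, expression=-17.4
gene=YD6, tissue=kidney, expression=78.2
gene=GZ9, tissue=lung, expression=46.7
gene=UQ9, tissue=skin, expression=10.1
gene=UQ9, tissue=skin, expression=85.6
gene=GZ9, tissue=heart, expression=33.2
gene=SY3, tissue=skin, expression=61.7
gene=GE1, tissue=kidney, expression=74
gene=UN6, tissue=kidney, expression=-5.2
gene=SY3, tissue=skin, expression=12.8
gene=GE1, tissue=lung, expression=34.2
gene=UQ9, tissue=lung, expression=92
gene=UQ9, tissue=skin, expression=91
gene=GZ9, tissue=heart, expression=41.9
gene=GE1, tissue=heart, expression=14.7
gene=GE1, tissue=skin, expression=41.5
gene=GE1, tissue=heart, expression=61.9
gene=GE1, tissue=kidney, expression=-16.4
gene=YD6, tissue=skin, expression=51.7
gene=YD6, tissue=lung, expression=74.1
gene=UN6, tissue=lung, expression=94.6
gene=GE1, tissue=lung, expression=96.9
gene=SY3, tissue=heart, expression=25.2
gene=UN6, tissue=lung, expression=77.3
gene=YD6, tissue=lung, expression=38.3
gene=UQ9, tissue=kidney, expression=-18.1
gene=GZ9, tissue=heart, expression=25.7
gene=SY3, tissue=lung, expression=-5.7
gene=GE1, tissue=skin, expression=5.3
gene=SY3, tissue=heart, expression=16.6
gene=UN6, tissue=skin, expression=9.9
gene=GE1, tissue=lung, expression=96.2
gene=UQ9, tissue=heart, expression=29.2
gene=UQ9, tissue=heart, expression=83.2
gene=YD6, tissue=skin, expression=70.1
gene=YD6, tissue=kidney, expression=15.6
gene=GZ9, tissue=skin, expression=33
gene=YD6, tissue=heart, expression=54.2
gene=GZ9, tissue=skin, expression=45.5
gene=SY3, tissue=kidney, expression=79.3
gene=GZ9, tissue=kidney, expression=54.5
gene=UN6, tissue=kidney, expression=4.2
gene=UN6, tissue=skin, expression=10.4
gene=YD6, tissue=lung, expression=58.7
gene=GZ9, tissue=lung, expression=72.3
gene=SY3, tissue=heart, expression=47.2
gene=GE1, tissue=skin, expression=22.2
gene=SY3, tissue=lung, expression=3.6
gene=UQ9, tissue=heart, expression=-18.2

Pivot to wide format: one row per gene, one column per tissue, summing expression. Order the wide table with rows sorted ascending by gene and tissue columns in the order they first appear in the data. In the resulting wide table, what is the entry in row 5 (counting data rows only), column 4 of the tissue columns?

With rows sorted ascending by gene, row 5 is gene=UQ9. tissue columns in first-appearance order: kidney, lung, skin, heart; column 4 is heart.
Long rows with gene=UQ9, tissue=heart: 29.2 + 83.2 + -18.2 = 94.2.

94.2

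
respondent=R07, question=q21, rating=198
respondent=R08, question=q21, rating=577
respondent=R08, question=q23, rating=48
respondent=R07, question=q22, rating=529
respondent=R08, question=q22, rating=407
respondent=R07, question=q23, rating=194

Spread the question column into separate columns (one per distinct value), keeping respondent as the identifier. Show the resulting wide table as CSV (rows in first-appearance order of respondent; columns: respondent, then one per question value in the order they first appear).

respondent,q21,q23,q22
R07,198,194,529
R08,577,48,407

Columns: respondent plus the 3 distinct question values (q21, q23, q22).
For example, row R07 column q21 takes rating=198 from the long row (R07, q21).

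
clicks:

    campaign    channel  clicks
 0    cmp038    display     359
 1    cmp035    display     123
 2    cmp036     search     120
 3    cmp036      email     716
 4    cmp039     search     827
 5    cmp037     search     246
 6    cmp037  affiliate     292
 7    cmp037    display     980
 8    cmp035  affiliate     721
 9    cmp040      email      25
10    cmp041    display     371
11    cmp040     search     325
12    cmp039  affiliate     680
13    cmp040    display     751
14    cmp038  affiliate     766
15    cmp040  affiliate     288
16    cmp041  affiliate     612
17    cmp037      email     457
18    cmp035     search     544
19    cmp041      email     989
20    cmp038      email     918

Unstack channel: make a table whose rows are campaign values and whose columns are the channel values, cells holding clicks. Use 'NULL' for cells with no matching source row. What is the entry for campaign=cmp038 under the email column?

The long row with campaign=cmp038, channel=email has clicks=918.

918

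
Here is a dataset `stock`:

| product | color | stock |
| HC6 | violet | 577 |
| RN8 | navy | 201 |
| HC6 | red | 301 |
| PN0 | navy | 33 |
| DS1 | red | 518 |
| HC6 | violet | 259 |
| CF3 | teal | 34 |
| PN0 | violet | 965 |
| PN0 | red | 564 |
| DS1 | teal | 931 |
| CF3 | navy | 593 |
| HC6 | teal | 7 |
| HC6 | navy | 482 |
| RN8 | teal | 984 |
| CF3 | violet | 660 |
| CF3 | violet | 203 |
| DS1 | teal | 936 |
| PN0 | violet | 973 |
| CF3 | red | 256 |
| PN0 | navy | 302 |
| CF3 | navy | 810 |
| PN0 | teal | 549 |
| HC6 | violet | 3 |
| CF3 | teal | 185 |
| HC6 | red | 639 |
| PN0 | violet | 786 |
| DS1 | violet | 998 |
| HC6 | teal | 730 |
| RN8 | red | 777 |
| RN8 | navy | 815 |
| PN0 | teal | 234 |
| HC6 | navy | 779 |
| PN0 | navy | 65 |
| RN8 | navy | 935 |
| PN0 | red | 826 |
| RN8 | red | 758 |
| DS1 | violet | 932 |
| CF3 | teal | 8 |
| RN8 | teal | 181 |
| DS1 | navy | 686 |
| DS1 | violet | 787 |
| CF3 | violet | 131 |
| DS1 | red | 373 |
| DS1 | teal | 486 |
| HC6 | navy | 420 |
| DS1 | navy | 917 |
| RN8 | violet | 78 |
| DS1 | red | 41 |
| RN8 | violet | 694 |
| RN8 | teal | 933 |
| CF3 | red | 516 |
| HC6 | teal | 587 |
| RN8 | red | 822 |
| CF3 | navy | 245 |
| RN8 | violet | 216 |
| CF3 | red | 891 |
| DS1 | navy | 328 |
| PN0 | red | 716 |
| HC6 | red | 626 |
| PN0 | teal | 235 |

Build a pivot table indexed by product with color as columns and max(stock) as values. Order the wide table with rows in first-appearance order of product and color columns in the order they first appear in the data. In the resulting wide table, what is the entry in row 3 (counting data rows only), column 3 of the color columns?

With rows in first-appearance order of product, row 3 is product=PN0. color columns in first-appearance order: violet, navy, red, teal; column 3 is red.
Long rows with product=PN0, color=red: max(564, 826, 716) = 826.

826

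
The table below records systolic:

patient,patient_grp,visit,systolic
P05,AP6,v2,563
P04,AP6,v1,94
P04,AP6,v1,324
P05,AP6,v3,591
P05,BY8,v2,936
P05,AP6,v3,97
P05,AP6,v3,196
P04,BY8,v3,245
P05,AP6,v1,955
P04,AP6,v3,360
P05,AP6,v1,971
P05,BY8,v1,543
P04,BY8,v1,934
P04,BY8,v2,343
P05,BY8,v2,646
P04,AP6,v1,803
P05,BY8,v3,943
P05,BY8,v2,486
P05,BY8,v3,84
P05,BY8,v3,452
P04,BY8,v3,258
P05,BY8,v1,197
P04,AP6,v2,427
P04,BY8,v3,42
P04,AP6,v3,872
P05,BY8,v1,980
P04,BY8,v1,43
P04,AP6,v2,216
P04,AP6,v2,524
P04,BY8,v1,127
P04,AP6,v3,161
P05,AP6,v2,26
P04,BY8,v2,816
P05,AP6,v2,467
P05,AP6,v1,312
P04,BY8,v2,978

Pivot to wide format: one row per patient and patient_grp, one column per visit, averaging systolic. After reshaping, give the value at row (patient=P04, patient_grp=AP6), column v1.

407

Rows with patient=P04, patient_grp=AP6 and visit=v1: systolic values are 94, 324, 803.
(94 + 324 + 803) / 3 = 407.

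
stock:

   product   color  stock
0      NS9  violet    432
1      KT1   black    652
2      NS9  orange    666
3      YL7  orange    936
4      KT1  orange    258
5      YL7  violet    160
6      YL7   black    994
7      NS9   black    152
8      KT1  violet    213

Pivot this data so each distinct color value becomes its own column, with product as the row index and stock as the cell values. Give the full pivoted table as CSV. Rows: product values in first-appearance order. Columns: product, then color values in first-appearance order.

Columns: product plus the 3 distinct color values (violet, black, orange).
For example, row NS9 column violet takes stock=432 from the long row (NS9, violet).

product,violet,black,orange
NS9,432,152,666
KT1,213,652,258
YL7,160,994,936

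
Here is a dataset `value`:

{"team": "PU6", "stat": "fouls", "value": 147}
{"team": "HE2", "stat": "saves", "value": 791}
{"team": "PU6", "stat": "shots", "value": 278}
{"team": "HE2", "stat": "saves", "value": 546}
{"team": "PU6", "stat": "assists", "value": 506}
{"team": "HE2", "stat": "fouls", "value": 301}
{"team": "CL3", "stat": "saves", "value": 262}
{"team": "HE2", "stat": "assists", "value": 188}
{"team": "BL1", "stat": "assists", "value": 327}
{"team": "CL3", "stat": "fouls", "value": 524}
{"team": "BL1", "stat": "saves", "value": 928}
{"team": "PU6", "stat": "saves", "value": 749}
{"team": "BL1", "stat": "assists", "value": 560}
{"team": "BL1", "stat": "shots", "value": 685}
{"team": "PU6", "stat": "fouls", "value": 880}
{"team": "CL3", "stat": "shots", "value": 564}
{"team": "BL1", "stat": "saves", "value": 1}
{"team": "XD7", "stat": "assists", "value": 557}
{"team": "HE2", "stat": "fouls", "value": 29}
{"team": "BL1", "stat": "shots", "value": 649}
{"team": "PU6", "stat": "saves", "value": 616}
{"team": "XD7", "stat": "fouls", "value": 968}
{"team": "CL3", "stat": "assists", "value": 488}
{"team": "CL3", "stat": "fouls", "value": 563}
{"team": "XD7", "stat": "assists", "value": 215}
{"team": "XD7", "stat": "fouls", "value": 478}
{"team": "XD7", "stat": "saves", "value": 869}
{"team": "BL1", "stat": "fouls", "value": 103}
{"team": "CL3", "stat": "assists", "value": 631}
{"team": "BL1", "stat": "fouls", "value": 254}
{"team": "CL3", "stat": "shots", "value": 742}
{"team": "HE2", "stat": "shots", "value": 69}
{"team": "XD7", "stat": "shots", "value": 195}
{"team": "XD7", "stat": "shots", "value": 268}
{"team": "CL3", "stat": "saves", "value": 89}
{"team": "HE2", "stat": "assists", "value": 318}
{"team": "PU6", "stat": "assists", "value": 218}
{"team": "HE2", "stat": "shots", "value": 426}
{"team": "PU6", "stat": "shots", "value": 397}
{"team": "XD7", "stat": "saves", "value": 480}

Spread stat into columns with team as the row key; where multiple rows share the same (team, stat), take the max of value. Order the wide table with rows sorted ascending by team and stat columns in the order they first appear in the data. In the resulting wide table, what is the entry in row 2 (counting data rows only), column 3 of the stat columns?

742

With rows sorted ascending by team, row 2 is team=CL3. stat columns in first-appearance order: fouls, saves, shots, assists; column 3 is shots.
Long rows with team=CL3, stat=shots: max(564, 742) = 742.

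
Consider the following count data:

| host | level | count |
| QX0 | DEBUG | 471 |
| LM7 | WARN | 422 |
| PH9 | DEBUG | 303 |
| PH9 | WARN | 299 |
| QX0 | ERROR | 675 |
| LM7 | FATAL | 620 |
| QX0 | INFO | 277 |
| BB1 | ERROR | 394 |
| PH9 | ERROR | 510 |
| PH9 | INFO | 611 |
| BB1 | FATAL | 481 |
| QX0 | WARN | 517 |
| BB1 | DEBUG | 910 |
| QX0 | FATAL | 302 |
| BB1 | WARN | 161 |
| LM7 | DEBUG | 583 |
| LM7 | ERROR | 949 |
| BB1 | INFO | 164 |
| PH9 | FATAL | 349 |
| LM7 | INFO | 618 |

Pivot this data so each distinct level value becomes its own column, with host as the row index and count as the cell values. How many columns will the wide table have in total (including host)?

6

1 column for host plus 5 distinct level values → 6 columns.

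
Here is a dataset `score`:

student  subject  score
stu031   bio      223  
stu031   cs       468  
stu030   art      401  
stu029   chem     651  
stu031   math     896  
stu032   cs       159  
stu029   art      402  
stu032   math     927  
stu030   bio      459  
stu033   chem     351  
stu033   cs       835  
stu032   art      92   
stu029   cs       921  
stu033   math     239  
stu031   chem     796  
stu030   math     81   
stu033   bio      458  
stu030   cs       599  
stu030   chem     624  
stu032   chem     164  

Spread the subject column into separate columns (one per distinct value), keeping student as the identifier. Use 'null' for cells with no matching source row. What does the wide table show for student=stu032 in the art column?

The long row with student=stu032, subject=art has score=92.

92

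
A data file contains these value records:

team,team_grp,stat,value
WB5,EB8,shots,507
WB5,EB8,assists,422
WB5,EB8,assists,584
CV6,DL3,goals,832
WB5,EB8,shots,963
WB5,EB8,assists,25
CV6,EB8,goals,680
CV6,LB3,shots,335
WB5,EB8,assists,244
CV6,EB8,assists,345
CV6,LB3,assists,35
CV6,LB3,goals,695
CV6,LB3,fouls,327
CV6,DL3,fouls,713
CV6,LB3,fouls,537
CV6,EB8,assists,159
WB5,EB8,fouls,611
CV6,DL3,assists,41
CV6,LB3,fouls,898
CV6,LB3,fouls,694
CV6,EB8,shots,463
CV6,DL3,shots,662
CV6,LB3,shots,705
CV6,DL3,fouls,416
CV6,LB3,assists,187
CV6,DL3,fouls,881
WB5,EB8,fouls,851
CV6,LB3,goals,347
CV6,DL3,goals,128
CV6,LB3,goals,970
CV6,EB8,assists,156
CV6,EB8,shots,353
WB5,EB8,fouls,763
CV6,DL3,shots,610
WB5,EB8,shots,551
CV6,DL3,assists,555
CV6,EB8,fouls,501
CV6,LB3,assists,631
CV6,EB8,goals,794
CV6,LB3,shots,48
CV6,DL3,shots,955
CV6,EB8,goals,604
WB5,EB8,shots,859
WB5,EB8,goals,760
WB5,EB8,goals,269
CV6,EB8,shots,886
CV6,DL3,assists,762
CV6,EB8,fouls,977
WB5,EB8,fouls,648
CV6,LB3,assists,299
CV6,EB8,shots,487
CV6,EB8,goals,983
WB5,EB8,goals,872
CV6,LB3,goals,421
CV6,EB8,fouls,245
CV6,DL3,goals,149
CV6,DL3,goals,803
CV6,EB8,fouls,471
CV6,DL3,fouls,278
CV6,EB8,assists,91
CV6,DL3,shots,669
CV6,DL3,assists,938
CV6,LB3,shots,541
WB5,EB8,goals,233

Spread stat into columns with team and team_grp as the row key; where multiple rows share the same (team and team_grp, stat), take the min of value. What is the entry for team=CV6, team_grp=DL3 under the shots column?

610

Rows with team=CV6, team_grp=DL3 and stat=shots: value values are 662, 610, 955, 669.
min(662, 610, 955, 669) = 610.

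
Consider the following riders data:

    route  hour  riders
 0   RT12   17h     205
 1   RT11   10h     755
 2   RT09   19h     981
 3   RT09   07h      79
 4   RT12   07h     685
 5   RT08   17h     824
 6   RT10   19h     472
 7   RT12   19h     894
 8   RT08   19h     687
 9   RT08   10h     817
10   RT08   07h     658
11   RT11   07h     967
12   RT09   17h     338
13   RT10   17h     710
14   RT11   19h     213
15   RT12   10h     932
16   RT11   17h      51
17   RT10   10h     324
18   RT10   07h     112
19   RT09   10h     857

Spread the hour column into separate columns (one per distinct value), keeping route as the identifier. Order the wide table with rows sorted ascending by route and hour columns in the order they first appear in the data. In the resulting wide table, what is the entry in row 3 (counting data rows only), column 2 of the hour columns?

324

With rows sorted ascending by route, row 3 is route=RT10. hour columns in first-appearance order: 17h, 10h, 19h, 07h; column 2 is 10h.
Long rows with route=RT10, hour=10h: riders = 324.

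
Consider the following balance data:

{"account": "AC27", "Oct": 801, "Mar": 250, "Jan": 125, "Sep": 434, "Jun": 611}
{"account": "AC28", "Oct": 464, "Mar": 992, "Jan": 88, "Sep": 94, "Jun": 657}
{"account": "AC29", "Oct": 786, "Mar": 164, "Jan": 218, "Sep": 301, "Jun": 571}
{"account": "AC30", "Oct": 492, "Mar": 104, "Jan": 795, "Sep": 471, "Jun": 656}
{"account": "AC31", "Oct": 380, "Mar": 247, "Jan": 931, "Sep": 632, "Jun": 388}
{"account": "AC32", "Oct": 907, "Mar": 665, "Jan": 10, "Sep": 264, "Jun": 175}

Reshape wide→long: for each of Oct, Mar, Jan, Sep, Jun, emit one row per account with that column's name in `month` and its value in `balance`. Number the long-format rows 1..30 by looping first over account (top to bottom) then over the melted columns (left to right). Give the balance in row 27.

665

30 rows total (6 × 5). Row 27: index ⌊(27-1)/5⌋ = 5 into account → AC32; (27-1) mod 5 = 1 into the melted columns → Mar.
So row 27 is (AC32, Mar, 665); balance = 665.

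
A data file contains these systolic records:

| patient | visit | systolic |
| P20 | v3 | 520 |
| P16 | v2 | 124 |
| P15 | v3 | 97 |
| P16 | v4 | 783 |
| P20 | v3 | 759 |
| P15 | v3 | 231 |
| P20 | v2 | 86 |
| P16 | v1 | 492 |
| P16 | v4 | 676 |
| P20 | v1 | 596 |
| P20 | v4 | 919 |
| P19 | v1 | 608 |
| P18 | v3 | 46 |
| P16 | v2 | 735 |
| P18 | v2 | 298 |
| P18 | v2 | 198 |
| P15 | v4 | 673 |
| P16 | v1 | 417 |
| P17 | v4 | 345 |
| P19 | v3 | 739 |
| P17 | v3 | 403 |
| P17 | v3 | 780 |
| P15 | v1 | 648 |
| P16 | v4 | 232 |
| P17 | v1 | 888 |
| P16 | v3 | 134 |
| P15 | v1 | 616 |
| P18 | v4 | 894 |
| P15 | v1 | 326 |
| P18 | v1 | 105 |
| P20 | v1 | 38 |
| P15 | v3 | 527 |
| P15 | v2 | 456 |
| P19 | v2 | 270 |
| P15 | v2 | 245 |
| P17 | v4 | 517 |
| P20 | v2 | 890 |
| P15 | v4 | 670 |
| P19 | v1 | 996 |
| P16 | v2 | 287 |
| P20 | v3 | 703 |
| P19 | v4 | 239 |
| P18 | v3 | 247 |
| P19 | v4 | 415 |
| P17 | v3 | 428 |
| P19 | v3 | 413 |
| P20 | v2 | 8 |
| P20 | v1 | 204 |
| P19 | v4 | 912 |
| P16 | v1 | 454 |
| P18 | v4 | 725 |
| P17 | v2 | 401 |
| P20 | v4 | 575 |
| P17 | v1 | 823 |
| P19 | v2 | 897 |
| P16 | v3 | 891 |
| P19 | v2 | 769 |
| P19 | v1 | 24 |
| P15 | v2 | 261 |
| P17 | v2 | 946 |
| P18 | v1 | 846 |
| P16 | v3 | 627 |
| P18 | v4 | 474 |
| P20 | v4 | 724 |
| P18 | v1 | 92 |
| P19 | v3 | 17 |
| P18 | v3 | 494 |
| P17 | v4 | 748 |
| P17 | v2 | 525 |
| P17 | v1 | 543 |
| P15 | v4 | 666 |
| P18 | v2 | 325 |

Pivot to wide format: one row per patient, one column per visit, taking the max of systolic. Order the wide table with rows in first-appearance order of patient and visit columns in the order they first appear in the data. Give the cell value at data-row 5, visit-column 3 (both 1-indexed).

894

With rows in first-appearance order of patient, row 5 is patient=P18. visit columns in first-appearance order: v3, v2, v4, v1; column 3 is v4.
Long rows with patient=P18, visit=v4: max(894, 725, 474) = 894.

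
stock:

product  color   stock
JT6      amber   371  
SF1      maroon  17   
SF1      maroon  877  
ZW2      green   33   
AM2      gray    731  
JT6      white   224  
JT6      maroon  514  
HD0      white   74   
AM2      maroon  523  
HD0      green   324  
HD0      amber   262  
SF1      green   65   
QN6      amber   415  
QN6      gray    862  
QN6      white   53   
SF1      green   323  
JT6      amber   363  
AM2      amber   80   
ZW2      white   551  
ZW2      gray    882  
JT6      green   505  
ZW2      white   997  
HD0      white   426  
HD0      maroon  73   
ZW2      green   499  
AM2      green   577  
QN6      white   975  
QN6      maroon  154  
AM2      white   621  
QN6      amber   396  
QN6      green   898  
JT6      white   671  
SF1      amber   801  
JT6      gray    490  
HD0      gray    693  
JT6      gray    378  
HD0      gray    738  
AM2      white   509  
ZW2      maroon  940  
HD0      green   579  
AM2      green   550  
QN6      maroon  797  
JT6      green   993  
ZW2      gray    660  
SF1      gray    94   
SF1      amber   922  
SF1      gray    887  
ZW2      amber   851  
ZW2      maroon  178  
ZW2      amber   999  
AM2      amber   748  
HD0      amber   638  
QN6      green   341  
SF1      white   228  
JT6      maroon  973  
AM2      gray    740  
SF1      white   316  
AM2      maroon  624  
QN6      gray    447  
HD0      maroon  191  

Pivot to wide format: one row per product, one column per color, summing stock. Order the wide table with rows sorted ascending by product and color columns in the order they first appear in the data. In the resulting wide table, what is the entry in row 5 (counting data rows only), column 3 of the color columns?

With rows sorted ascending by product, row 5 is product=SF1. color columns in first-appearance order: amber, maroon, green, gray, white; column 3 is green.
Long rows with product=SF1, color=green: 65 + 323 = 388.

388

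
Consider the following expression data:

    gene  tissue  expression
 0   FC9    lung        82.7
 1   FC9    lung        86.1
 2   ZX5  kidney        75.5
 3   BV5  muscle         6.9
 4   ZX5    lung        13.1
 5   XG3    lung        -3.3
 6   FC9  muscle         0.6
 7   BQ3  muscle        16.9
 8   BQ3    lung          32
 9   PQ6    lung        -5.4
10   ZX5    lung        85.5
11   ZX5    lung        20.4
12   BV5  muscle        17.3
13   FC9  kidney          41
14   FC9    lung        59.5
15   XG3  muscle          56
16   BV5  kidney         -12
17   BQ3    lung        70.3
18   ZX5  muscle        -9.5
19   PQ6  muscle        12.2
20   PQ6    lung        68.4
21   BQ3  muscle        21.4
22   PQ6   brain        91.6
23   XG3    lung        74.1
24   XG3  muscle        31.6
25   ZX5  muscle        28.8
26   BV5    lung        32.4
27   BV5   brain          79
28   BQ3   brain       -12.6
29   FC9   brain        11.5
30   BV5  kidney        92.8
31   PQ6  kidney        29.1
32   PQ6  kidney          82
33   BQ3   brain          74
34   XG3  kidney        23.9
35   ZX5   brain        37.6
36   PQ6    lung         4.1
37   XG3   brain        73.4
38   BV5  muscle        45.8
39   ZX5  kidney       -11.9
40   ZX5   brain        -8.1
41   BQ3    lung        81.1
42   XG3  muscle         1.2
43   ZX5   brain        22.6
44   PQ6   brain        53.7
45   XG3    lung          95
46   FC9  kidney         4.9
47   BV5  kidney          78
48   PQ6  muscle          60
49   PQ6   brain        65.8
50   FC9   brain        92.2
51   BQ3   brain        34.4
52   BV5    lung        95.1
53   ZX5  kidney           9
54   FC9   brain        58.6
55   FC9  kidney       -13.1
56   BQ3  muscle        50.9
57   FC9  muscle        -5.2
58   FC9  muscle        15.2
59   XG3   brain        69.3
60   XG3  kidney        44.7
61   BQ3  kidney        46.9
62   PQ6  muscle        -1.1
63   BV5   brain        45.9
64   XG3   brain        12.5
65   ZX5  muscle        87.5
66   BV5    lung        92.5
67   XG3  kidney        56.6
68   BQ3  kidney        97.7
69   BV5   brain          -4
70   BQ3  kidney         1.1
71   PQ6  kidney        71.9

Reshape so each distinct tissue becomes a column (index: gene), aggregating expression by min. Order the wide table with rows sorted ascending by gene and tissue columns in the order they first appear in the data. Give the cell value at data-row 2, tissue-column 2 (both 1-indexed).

With rows sorted ascending by gene, row 2 is gene=BV5. tissue columns in first-appearance order: lung, kidney, muscle, brain; column 2 is kidney.
Long rows with gene=BV5, tissue=kidney: min(-12, 92.8, 78) = -12.

-12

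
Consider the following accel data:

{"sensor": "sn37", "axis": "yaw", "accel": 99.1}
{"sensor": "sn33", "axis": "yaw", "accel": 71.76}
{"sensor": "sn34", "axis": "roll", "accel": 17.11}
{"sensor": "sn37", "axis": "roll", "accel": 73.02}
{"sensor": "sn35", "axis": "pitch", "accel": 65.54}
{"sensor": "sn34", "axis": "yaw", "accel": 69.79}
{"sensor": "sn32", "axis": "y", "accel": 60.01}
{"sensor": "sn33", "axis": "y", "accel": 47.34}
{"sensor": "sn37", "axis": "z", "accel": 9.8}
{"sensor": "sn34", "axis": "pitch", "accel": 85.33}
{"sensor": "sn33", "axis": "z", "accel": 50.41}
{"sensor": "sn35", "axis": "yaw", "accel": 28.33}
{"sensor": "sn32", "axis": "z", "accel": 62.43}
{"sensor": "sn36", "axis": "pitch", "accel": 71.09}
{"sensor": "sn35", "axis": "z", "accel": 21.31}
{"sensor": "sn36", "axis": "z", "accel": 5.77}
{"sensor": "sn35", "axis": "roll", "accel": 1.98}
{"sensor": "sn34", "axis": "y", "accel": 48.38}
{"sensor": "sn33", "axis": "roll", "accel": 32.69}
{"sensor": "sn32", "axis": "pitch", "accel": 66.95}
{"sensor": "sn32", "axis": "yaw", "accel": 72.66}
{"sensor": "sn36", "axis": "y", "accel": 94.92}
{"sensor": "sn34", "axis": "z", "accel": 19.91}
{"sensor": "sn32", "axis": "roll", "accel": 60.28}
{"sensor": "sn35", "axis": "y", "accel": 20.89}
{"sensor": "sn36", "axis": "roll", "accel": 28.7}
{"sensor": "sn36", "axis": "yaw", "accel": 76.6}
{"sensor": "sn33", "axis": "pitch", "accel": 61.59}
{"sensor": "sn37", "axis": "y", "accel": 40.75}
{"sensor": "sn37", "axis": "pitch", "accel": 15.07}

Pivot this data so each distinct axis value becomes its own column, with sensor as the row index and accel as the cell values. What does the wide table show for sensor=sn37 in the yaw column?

Wide layout: rows indexed by sensor, columns are the 5 distinct axis values (yaw, roll, pitch, y, z).
Cell (sensor=sn37, axis=yaw) draws from the long row where sensor=sn37 and axis=yaw, which has accel=99.1.

99.1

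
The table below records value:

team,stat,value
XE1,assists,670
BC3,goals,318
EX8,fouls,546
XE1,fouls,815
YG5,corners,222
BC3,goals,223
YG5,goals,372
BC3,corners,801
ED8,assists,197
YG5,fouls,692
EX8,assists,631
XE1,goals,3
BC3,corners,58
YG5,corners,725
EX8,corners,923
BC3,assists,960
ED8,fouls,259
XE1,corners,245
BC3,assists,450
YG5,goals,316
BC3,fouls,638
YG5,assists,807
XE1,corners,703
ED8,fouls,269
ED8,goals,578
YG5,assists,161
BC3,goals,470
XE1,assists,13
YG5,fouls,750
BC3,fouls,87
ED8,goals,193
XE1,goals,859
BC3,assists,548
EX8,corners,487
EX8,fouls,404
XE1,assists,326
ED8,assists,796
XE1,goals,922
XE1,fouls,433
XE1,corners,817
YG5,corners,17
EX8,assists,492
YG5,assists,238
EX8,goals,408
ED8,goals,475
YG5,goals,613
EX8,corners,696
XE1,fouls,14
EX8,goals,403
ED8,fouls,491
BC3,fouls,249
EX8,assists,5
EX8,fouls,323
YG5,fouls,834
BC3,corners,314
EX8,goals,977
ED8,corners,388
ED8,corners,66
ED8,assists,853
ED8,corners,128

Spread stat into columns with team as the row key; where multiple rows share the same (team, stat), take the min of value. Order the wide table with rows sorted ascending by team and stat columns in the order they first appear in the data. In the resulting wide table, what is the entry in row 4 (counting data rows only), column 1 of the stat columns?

With rows sorted ascending by team, row 4 is team=XE1. stat columns in first-appearance order: assists, goals, fouls, corners; column 1 is assists.
Long rows with team=XE1, stat=assists: min(670, 13, 326) = 13.

13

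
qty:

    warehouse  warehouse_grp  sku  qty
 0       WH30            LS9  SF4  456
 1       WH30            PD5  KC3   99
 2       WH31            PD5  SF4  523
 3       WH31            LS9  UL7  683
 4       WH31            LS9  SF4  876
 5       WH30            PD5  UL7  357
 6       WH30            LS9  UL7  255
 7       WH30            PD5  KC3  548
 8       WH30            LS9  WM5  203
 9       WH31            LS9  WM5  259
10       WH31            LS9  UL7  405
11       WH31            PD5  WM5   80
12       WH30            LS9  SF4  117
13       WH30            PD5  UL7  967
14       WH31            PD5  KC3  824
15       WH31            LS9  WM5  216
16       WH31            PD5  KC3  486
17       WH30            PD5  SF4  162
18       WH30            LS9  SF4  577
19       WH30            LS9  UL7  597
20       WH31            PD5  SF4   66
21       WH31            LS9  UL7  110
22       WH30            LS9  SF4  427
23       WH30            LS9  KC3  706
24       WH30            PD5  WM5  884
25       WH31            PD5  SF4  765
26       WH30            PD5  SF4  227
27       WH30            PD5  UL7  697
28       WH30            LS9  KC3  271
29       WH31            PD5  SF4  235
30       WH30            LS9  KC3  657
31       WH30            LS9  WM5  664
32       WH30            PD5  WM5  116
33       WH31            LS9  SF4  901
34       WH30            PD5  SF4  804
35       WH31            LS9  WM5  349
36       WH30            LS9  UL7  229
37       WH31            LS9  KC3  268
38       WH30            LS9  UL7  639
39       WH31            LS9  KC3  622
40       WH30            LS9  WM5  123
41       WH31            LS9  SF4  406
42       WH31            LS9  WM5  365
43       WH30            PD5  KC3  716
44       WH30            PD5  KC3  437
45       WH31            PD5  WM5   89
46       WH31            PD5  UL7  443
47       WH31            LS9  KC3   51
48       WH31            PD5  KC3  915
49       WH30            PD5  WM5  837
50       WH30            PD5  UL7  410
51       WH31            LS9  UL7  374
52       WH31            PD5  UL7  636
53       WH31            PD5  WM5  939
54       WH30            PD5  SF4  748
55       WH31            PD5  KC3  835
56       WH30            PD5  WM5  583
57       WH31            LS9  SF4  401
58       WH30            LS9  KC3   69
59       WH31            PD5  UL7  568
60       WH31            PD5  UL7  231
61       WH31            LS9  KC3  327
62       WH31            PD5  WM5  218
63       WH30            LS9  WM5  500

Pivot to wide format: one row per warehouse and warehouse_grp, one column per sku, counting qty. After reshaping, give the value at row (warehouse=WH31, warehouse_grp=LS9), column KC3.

Rows with warehouse=WH31, warehouse_grp=LS9 and sku=KC3: qty values are 268, 622, 51, 327.
4 rows match — count = 4.

4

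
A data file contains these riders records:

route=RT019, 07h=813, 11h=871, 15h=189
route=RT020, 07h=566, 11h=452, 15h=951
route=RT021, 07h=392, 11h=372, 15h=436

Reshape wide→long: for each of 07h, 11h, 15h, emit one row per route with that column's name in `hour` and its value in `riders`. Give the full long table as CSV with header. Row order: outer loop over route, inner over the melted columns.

Each (route, column) pair becomes one row: 3 × 3 = 9 rows.
For example, (RT019, 07h) → riders=813.

route,hour,riders
RT019,07h,813
RT019,11h,871
RT019,15h,189
RT020,07h,566
RT020,11h,452
RT020,15h,951
RT021,07h,392
RT021,11h,372
RT021,15h,436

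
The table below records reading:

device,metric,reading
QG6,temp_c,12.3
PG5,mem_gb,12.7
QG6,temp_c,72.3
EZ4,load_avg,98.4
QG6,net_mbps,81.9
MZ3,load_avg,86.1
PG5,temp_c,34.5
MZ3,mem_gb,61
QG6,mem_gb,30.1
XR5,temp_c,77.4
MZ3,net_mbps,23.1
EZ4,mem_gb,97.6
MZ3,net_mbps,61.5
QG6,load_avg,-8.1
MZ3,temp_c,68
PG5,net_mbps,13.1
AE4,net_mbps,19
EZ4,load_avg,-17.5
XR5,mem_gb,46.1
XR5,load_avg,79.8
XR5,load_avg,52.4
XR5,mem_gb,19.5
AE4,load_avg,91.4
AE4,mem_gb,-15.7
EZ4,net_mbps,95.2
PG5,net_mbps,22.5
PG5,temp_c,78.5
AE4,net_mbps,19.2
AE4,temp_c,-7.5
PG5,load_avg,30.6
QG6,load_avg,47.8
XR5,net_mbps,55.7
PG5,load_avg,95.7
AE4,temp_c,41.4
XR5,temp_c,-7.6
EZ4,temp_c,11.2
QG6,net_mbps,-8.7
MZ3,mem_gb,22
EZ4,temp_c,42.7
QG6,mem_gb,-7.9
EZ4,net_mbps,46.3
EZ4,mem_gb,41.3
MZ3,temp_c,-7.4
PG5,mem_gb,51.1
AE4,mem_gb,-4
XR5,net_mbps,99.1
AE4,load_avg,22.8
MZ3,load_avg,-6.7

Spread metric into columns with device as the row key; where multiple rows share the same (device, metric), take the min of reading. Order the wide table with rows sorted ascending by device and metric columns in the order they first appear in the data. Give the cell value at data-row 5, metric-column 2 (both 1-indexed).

-7.9

With rows sorted ascending by device, row 5 is device=QG6. metric columns in first-appearance order: temp_c, mem_gb, load_avg, net_mbps; column 2 is mem_gb.
Long rows with device=QG6, metric=mem_gb: min(30.1, -7.9) = -7.9.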